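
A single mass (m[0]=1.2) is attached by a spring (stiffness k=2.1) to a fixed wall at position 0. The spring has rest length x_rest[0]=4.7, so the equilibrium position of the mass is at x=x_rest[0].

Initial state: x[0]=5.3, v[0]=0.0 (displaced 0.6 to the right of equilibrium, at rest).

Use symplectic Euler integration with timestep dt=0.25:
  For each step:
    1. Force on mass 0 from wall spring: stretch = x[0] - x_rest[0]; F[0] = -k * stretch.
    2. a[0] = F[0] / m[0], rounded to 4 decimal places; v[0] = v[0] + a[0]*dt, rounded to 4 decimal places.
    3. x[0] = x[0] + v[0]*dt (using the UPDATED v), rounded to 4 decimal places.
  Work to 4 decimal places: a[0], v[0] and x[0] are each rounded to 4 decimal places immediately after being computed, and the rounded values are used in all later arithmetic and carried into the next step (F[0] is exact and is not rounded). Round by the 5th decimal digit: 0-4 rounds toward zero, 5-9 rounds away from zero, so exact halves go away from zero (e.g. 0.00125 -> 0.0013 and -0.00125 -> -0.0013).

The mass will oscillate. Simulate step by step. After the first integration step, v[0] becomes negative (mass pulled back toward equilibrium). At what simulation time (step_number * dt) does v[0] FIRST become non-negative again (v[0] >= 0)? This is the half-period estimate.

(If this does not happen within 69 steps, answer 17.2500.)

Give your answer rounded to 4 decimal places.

Step 0: x=[5.3000] v=[0.0000]
Step 1: x=[5.2344] v=[-0.2625]
Step 2: x=[5.1103] v=[-0.4963]
Step 3: x=[4.9414] v=[-0.6758]
Step 4: x=[4.7461] v=[-0.7814]
Step 5: x=[4.5457] v=[-0.8016]
Step 6: x=[4.3622] v=[-0.7341]
Step 7: x=[4.2156] v=[-0.5863]
Step 8: x=[4.1220] v=[-0.3744]
Step 9: x=[4.0916] v=[-0.1215]
Step 10: x=[4.1278] v=[0.1447]
First v>=0 after going negative at step 10, time=2.5000

Answer: 2.5000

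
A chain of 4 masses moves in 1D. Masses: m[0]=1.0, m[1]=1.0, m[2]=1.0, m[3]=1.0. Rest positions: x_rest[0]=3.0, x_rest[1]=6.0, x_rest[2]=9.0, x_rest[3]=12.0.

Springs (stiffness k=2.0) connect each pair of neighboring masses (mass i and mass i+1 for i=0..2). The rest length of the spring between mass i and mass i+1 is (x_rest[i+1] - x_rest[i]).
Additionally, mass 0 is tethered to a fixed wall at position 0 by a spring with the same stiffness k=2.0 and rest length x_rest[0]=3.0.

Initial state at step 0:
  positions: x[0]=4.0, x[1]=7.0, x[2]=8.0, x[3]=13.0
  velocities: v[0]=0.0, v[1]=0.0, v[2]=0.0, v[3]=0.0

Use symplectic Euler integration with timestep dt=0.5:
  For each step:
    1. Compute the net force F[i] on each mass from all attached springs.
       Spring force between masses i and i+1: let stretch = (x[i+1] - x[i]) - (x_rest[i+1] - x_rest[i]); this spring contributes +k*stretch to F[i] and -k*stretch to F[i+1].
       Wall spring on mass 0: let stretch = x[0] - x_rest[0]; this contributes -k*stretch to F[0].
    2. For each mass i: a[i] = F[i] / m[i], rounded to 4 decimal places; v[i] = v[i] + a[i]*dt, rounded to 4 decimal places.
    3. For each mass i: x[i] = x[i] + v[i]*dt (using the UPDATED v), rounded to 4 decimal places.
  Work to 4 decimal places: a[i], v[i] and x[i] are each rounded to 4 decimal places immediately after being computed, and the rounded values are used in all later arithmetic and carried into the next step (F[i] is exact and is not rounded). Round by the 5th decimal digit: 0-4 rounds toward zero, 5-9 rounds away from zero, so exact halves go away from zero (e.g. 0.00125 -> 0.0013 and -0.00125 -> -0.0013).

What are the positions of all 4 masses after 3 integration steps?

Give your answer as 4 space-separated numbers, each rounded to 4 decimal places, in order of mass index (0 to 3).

Step 0: x=[4.0000 7.0000 8.0000 13.0000] v=[0.0000 0.0000 0.0000 0.0000]
Step 1: x=[3.5000 6.0000 10.0000 12.0000] v=[-1.0000 -2.0000 4.0000 -2.0000]
Step 2: x=[2.5000 5.7500 11.0000 11.5000] v=[-2.0000 -0.5000 2.0000 -1.0000]
Step 3: x=[1.8750 6.5000 9.6250 12.2500] v=[-1.2500 1.5000 -2.7500 1.5000]

Answer: 1.8750 6.5000 9.6250 12.2500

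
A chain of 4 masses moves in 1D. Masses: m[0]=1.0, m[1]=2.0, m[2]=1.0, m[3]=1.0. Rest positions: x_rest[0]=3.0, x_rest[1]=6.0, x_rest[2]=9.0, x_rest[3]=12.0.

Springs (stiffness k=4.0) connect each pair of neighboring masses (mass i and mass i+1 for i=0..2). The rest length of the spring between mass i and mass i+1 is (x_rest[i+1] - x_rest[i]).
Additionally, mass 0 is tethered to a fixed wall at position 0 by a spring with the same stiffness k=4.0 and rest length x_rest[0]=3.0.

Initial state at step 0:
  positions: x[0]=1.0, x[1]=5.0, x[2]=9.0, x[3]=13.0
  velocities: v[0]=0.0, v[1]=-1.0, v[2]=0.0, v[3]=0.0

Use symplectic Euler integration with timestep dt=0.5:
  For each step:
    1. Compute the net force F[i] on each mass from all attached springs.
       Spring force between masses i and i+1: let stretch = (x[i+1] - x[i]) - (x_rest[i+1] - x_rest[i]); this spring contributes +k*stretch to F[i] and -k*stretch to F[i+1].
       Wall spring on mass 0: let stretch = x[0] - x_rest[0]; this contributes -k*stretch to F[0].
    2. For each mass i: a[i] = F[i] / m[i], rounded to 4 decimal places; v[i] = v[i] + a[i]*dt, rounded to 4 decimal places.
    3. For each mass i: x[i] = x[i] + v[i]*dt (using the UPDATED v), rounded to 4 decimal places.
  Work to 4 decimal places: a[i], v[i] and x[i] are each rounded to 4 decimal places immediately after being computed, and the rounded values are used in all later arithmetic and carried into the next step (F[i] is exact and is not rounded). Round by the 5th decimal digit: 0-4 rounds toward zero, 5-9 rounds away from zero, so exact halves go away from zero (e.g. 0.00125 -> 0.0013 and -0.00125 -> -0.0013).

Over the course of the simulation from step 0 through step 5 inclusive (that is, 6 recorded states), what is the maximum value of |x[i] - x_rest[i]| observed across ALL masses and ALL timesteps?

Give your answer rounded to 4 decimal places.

Answer: 2.5000

Derivation:
Step 0: x=[1.0000 5.0000 9.0000 13.0000] v=[0.0000 -1.0000 0.0000 0.0000]
Step 1: x=[4.0000 4.5000 9.0000 12.0000] v=[6.0000 -1.0000 0.0000 -2.0000]
Step 2: x=[3.5000 6.0000 7.5000 11.0000] v=[-1.0000 3.0000 -3.0000 -2.0000]
Step 3: x=[2.0000 7.0000 8.0000 9.5000] v=[-3.0000 2.0000 1.0000 -3.0000]
Step 4: x=[3.5000 6.0000 9.0000 9.5000] v=[3.0000 -2.0000 2.0000 0.0000]
Step 5: x=[4.0000 5.2500 7.5000 12.0000] v=[1.0000 -1.5000 -3.0000 5.0000]
Max displacement = 2.5000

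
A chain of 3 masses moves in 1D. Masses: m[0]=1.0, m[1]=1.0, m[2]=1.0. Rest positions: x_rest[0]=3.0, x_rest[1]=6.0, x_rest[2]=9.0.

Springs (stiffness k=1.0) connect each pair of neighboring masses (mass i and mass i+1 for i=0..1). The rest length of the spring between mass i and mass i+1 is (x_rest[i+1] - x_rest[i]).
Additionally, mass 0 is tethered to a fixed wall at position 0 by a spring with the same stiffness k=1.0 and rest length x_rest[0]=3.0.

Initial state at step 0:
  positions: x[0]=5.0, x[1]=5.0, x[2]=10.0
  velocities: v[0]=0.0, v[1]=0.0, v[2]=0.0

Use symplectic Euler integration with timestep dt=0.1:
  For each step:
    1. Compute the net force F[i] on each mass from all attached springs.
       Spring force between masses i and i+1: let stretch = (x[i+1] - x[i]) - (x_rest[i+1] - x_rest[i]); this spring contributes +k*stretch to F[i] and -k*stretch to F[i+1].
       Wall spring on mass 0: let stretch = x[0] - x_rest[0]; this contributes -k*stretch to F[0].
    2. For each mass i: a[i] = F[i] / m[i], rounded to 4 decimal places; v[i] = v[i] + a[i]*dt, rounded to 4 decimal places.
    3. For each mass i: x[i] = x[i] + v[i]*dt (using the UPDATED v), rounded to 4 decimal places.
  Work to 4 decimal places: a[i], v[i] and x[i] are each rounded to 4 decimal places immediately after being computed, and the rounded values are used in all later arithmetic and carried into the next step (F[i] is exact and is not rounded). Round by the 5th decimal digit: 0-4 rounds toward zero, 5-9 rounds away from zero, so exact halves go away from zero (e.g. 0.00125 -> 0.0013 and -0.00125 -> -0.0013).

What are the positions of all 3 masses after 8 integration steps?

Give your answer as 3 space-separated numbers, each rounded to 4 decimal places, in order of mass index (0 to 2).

Step 0: x=[5.0000 5.0000 10.0000] v=[0.0000 0.0000 0.0000]
Step 1: x=[4.9500 5.0500 9.9800] v=[-0.5000 0.5000 -0.2000]
Step 2: x=[4.8515 5.1483 9.9407] v=[-0.9850 0.9830 -0.3930]
Step 3: x=[4.7075 5.2916 9.8835] v=[-1.4405 1.4326 -0.5722]
Step 4: x=[4.5222 5.4749 9.8104] v=[-1.8528 1.8334 -0.7314]
Step 5: x=[4.3012 5.6921 9.7239] v=[-2.2098 2.1717 -0.8650]
Step 6: x=[4.0511 5.9357 9.6271] v=[-2.5008 2.4358 -0.9682]
Step 7: x=[3.7794 6.1974 9.5234] v=[-2.7175 2.6165 -1.0373]
Step 8: x=[3.4940 6.4681 9.4164] v=[-2.8536 2.7073 -1.0699]

Answer: 3.4940 6.4681 9.4164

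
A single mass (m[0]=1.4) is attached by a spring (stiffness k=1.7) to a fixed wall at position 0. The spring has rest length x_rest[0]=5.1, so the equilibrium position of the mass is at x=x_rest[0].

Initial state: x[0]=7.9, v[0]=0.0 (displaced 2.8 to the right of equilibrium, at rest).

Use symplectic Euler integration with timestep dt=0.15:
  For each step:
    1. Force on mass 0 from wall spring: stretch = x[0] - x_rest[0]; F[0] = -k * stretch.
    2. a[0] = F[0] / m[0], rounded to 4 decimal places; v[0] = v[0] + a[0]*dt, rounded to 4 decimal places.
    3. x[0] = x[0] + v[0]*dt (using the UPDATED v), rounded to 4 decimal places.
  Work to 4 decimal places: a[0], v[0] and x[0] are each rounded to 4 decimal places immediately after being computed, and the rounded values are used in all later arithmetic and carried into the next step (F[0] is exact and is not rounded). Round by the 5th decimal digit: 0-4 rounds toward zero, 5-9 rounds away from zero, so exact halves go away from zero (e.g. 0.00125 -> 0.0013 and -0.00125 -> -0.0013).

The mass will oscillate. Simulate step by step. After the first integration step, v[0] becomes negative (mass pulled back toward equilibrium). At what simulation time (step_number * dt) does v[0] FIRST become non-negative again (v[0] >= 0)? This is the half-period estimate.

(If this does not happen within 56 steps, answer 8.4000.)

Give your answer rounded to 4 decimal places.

Answer: 2.8500

Derivation:
Step 0: x=[7.9000] v=[0.0000]
Step 1: x=[7.8235] v=[-0.5100]
Step 2: x=[7.6726] v=[-1.0061]
Step 3: x=[7.4514] v=[-1.4747]
Step 4: x=[7.1660] v=[-1.9030]
Step 5: x=[6.8241] v=[-2.2793]
Step 6: x=[6.4351] v=[-2.5933]
Step 7: x=[6.0096] v=[-2.8365]
Step 8: x=[5.5593] v=[-3.0022]
Step 9: x=[5.0964] v=[-3.0859]
Step 10: x=[4.6336] v=[-3.0852]
Step 11: x=[4.1836] v=[-3.0003]
Step 12: x=[3.7586] v=[-2.8334]
Step 13: x=[3.3702] v=[-2.5891]
Step 14: x=[3.0291] v=[-2.2740]
Step 15: x=[2.7446] v=[-1.8968]
Step 16: x=[2.5244] v=[-1.4678]
Step 17: x=[2.3746] v=[-0.9987]
Step 18: x=[2.2993] v=[-0.5023]
Step 19: x=[2.3005] v=[0.0078]
First v>=0 after going negative at step 19, time=2.8500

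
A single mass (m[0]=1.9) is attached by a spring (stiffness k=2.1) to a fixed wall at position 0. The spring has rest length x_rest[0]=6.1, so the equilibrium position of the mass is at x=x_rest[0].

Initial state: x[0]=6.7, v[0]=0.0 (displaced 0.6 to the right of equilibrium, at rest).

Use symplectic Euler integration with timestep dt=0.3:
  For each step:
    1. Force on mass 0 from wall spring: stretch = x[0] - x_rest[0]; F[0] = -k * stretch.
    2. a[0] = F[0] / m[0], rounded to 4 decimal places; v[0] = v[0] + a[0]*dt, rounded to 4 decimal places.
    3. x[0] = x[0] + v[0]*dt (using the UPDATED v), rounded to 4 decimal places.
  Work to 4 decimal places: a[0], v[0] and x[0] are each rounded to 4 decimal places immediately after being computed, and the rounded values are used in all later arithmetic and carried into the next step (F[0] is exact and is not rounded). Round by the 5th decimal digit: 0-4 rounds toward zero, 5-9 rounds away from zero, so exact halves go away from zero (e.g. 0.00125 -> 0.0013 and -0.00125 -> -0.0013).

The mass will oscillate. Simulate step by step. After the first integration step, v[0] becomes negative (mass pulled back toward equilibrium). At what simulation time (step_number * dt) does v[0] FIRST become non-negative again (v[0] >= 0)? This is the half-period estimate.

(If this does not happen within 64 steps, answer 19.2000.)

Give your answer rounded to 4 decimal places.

Step 0: x=[6.7000] v=[0.0000]
Step 1: x=[6.6403] v=[-0.1990]
Step 2: x=[6.5268] v=[-0.3782]
Step 3: x=[6.3709] v=[-0.5197]
Step 4: x=[6.1881] v=[-0.6095]
Step 5: x=[5.9965] v=[-0.6387]
Step 6: x=[5.8152] v=[-0.6044]
Step 7: x=[5.6622] v=[-0.5100]
Step 8: x=[5.5528] v=[-0.3648]
Step 9: x=[5.4978] v=[-0.1834]
Step 10: x=[5.5027] v=[0.0163]
First v>=0 after going negative at step 10, time=3.0000

Answer: 3.0000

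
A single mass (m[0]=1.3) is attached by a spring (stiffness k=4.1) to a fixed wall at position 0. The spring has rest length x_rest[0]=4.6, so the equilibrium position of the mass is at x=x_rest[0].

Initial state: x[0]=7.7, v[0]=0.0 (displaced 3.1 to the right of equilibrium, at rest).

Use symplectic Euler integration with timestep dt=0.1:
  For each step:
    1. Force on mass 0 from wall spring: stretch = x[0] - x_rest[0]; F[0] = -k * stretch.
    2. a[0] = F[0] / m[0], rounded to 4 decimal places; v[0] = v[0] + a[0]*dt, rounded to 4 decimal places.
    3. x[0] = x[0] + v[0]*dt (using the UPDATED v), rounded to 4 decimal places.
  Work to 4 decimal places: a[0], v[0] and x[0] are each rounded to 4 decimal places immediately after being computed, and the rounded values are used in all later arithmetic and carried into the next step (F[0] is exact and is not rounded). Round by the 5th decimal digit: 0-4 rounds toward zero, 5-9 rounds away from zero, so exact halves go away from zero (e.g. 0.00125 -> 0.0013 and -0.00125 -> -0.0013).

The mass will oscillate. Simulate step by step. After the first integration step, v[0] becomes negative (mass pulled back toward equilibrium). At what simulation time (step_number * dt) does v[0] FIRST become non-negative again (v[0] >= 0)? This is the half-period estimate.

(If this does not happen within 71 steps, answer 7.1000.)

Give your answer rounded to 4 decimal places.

Answer: 1.8000

Derivation:
Step 0: x=[7.7000] v=[0.0000]
Step 1: x=[7.6022] v=[-0.9777]
Step 2: x=[7.4097] v=[-1.9246]
Step 3: x=[7.1286] v=[-2.8107]
Step 4: x=[6.7678] v=[-3.6082]
Step 5: x=[6.3386] v=[-4.2919]
Step 6: x=[5.8546] v=[-4.8402]
Step 7: x=[5.3310] v=[-5.2359]
Step 8: x=[4.7844] v=[-5.4665]
Step 9: x=[4.2319] v=[-5.5247]
Step 10: x=[3.6910] v=[-5.4086]
Step 11: x=[3.1788] v=[-5.1219]
Step 12: x=[2.7114] v=[-4.6737]
Step 13: x=[2.3036] v=[-4.0781]
Step 14: x=[1.9682] v=[-3.3539]
Step 15: x=[1.7158] v=[-2.5239]
Step 16: x=[1.5544] v=[-1.6143]
Step 17: x=[1.4890] v=[-0.6538]
Step 18: x=[1.5217] v=[0.3274]
First v>=0 after going negative at step 18, time=1.8000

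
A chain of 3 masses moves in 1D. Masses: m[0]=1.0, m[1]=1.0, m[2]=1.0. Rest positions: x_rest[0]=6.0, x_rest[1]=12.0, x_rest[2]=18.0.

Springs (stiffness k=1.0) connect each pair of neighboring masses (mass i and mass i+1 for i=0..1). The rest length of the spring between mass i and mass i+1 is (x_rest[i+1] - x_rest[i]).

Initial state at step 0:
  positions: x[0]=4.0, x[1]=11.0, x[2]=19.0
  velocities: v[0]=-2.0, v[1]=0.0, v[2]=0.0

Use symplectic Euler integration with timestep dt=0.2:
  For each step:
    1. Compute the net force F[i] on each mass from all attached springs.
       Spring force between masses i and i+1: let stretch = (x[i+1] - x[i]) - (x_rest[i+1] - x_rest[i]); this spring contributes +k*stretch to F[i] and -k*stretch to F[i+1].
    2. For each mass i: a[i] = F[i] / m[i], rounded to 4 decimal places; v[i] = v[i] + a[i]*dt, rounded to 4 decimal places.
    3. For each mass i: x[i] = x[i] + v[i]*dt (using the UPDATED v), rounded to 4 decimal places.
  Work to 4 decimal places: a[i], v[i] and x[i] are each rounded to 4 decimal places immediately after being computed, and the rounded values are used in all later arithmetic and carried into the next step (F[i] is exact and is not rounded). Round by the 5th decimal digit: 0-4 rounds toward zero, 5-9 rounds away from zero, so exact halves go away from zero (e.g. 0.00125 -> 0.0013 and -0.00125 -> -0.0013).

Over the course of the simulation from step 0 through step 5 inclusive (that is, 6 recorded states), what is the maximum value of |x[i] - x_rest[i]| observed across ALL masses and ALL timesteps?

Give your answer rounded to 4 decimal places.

Step 0: x=[4.0000 11.0000 19.0000] v=[-2.0000 0.0000 0.0000]
Step 1: x=[3.6400 11.0400 18.9200] v=[-1.8000 0.2000 -0.4000]
Step 2: x=[3.3360 11.0992 18.7648] v=[-1.5200 0.2960 -0.7760]
Step 3: x=[3.1025 11.1545 18.5430] v=[-1.1674 0.2765 -1.1091]
Step 4: x=[2.9511 11.1833 18.2656] v=[-0.7570 0.1438 -1.3868]
Step 5: x=[2.8890 11.1661 17.9449] v=[-0.3106 -0.0862 -1.6033]
Max displacement = 3.1110

Answer: 3.1110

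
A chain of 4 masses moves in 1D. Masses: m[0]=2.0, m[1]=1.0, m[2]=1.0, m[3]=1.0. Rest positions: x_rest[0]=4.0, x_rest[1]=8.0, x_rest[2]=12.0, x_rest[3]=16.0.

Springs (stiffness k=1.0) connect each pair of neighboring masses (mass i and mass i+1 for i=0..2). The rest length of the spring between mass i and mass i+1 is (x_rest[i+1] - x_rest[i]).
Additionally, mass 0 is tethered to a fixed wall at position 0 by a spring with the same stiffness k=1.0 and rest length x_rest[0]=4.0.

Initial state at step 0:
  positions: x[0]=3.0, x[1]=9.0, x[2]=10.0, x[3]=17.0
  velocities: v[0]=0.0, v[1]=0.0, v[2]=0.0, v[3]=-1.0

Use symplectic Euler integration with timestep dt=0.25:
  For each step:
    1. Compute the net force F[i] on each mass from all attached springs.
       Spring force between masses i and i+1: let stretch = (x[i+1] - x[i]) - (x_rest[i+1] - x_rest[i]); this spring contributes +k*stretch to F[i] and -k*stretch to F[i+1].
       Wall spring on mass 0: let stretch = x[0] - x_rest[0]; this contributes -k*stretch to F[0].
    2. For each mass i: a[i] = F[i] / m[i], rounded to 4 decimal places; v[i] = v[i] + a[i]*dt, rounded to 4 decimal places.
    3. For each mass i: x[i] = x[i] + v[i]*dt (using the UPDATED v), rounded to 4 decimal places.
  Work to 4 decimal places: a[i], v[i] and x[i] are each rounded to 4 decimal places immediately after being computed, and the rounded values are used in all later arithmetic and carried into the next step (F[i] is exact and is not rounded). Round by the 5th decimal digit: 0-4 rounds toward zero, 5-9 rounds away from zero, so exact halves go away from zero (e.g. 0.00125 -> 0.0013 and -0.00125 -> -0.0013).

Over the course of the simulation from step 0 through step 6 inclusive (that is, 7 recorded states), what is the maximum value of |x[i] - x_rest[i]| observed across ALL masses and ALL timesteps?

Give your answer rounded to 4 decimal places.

Step 0: x=[3.0000 9.0000 10.0000 17.0000] v=[0.0000 0.0000 0.0000 -1.0000]
Step 1: x=[3.0938 8.6875 10.3750 16.5625] v=[0.3750 -1.2500 1.5000 -1.7500]
Step 2: x=[3.2657 8.1309 11.0313 15.9883] v=[0.6875 -2.2266 2.6250 -2.2969]
Step 3: x=[3.4876 7.4515 11.8161 15.3543] v=[0.8875 -2.7178 3.1392 -2.5362]
Step 4: x=[3.7244 6.7971 12.5493 14.7491] v=[0.9471 -2.6176 2.9326 -2.4208]
Step 5: x=[3.9408 6.3102 13.0604 14.2564] v=[0.8656 -1.9477 2.0445 -1.9708]
Step 6: x=[4.1081 6.0971 13.2244 13.9390] v=[0.6692 -0.8525 0.6560 -1.2698]
Max displacement = 2.0610

Answer: 2.0610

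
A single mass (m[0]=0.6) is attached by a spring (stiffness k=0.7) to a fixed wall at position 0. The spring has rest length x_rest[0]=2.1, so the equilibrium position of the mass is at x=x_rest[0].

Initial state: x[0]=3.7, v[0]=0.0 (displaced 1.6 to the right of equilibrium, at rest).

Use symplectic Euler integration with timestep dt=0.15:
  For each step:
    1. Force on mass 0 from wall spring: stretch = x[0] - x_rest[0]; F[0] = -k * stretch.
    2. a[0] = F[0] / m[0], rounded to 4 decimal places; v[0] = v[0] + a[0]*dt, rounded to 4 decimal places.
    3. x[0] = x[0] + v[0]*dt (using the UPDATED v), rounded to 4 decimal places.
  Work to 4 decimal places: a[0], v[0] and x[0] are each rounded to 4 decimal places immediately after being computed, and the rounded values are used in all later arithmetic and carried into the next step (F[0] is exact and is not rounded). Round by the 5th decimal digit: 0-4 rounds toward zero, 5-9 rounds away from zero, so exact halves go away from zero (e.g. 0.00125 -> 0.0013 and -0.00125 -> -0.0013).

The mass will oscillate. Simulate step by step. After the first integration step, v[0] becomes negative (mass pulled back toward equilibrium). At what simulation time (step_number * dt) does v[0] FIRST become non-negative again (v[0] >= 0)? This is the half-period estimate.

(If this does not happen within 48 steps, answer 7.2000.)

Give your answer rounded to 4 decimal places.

Step 0: x=[3.7000] v=[0.0000]
Step 1: x=[3.6580] v=[-0.2800]
Step 2: x=[3.5751] v=[-0.5527]
Step 3: x=[3.4535] v=[-0.8109]
Step 4: x=[3.2963] v=[-1.0478]
Step 5: x=[3.1077] v=[-1.2572]
Step 6: x=[2.8927] v=[-1.4336]
Step 7: x=[2.6569] v=[-1.5723]
Step 8: x=[2.4064] v=[-1.6698]
Step 9: x=[2.1479] v=[-1.7234]
Step 10: x=[1.8881] v=[-1.7318]
Step 11: x=[1.6339] v=[-1.6947]
Step 12: x=[1.3919] v=[-1.6131]
Step 13: x=[1.1685] v=[-1.4892]
Step 14: x=[0.9696] v=[-1.3262]
Step 15: x=[0.8003] v=[-1.1284]
Step 16: x=[0.6652] v=[-0.9010]
Step 17: x=[0.5677] v=[-0.6499]
Step 18: x=[0.5104] v=[-0.3817]
Step 19: x=[0.4949] v=[-0.1035]
Step 20: x=[0.5215] v=[0.1774]
First v>=0 after going negative at step 20, time=3.0000

Answer: 3.0000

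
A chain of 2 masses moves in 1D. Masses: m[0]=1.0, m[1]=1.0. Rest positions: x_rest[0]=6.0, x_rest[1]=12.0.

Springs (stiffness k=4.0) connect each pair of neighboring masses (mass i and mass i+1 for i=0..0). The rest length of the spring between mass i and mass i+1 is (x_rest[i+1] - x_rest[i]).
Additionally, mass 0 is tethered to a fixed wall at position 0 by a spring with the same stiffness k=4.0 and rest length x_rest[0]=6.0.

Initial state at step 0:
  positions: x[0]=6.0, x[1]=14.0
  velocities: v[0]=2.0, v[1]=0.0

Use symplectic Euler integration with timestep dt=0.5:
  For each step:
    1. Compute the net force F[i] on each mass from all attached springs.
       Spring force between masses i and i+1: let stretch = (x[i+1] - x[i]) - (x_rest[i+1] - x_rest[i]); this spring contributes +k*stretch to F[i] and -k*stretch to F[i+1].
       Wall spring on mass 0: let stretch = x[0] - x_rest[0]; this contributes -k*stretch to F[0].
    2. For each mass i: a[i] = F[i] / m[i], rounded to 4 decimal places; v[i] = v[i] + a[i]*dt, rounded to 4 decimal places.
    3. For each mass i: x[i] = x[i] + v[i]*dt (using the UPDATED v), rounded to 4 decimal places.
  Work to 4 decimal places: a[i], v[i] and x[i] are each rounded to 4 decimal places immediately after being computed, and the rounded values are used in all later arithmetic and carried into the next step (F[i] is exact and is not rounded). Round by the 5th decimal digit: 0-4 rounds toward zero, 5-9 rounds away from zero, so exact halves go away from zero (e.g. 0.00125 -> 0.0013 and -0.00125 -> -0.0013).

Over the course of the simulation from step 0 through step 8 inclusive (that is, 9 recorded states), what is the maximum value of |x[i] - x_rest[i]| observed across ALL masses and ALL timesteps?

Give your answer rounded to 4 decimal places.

Step 0: x=[6.0000 14.0000] v=[2.0000 0.0000]
Step 1: x=[9.0000 12.0000] v=[6.0000 -4.0000]
Step 2: x=[6.0000 13.0000] v=[-6.0000 2.0000]
Step 3: x=[4.0000 13.0000] v=[-4.0000 0.0000]
Step 4: x=[7.0000 10.0000] v=[6.0000 -6.0000]
Step 5: x=[6.0000 10.0000] v=[-2.0000 0.0000]
Step 6: x=[3.0000 12.0000] v=[-6.0000 4.0000]
Step 7: x=[6.0000 11.0000] v=[6.0000 -2.0000]
Step 8: x=[8.0000 11.0000] v=[4.0000 0.0000]
Max displacement = 3.0000

Answer: 3.0000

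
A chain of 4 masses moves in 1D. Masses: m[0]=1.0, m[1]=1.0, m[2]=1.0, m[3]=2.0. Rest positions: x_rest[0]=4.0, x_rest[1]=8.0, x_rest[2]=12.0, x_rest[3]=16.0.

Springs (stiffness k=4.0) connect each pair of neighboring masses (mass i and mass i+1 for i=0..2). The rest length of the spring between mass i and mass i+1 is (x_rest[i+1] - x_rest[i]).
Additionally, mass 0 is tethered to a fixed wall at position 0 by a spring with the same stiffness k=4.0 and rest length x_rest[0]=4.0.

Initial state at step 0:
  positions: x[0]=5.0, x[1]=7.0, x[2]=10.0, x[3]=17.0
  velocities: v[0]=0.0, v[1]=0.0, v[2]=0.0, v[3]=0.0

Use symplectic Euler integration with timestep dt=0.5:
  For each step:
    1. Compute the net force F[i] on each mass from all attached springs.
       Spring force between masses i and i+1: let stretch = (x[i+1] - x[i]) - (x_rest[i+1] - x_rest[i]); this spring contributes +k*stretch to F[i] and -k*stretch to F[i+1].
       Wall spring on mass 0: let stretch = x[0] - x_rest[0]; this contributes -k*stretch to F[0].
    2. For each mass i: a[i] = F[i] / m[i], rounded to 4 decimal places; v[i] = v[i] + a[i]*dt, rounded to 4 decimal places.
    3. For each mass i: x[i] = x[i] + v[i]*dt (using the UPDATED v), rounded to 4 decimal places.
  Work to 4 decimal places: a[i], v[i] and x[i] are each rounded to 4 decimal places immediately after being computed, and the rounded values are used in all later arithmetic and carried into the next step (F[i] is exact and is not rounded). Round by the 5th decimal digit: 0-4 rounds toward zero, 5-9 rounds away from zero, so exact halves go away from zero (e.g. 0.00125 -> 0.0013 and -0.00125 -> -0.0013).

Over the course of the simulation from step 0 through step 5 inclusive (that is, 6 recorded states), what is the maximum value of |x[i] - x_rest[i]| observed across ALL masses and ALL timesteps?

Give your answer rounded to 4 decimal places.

Answer: 3.0000

Derivation:
Step 0: x=[5.0000 7.0000 10.0000 17.0000] v=[0.0000 0.0000 0.0000 0.0000]
Step 1: x=[2.0000 8.0000 14.0000 15.5000] v=[-6.0000 2.0000 8.0000 -3.0000]
Step 2: x=[3.0000 9.0000 13.5000 15.2500] v=[2.0000 2.0000 -1.0000 -0.5000]
Step 3: x=[7.0000 8.5000 10.2500 16.1250] v=[8.0000 -1.0000 -6.5000 1.7500]
Step 4: x=[5.5000 8.2500 11.1250 16.0625] v=[-3.0000 -0.5000 1.7500 -0.1250]
Step 5: x=[1.2500 8.1250 14.0625 15.5313] v=[-8.5000 -0.2500 5.8750 -1.0625]
Max displacement = 3.0000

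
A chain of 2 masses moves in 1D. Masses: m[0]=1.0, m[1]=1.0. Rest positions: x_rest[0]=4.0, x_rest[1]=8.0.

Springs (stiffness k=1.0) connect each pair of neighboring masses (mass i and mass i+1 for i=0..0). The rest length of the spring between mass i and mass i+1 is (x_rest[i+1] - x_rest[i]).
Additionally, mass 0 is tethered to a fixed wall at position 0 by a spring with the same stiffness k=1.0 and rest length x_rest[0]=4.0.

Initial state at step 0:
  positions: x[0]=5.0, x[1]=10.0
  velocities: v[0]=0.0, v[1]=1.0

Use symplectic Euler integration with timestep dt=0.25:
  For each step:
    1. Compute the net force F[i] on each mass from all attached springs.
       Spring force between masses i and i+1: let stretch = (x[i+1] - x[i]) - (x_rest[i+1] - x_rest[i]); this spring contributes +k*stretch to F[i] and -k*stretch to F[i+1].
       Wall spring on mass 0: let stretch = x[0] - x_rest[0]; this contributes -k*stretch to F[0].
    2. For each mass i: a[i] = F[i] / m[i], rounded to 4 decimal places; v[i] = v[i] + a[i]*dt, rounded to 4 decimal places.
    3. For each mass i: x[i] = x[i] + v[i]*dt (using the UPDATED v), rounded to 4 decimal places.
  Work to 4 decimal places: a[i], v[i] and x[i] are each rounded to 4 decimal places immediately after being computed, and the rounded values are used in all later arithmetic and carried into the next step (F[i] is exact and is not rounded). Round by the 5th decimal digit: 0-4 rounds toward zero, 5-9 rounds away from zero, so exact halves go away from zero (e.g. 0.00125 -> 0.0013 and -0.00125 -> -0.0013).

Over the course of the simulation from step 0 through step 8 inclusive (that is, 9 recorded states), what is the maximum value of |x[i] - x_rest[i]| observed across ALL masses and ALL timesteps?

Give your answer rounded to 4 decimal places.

Step 0: x=[5.0000 10.0000] v=[0.0000 1.0000]
Step 1: x=[5.0000 10.1875] v=[0.0000 0.7500]
Step 2: x=[5.0117 10.3008] v=[0.0469 0.4531]
Step 3: x=[5.0408 10.3335] v=[0.1163 0.1308]
Step 4: x=[5.0856 10.2854] v=[0.1793 -0.1924]
Step 5: x=[5.1376 10.1623] v=[0.2079 -0.4924]
Step 6: x=[5.1825 9.9752] v=[0.1797 -0.7486]
Step 7: x=[5.2031 9.7385] v=[0.0823 -0.9468]
Step 8: x=[5.1820 9.4683] v=[-0.0846 -1.0807]
Max displacement = 2.3335

Answer: 2.3335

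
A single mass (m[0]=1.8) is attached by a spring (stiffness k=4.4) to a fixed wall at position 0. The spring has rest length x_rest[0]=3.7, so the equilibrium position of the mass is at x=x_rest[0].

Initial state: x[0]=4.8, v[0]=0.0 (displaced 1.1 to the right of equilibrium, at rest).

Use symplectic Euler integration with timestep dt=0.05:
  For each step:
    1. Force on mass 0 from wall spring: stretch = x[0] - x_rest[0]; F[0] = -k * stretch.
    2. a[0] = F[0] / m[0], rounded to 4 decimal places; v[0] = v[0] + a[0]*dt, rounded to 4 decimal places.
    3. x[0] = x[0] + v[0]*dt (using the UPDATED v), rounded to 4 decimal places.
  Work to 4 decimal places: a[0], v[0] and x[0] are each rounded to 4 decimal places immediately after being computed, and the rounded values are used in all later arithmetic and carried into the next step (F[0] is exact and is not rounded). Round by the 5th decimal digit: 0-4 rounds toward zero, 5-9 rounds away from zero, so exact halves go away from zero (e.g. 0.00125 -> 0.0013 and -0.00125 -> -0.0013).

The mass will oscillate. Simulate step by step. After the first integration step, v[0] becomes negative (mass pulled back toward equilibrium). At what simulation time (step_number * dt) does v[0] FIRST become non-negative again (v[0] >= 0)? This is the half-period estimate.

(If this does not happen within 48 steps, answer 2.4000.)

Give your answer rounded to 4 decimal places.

Answer: 2.0500

Derivation:
Step 0: x=[4.8000] v=[0.0000]
Step 1: x=[4.7933] v=[-0.1344]
Step 2: x=[4.7799] v=[-0.2680]
Step 3: x=[4.7599] v=[-0.4000]
Step 4: x=[4.7334] v=[-0.5295]
Step 5: x=[4.7006] v=[-0.6558]
Step 6: x=[4.6617] v=[-0.7781]
Step 7: x=[4.6169] v=[-0.8956]
Step 8: x=[4.5665] v=[-1.0077]
Step 9: x=[4.5108] v=[-1.1136]
Step 10: x=[4.4502] v=[-1.2127]
Step 11: x=[4.3850] v=[-1.3044]
Step 12: x=[4.3156] v=[-1.3881]
Step 13: x=[4.2424] v=[-1.4633]
Step 14: x=[4.1659] v=[-1.5296]
Step 15: x=[4.0866] v=[-1.5865]
Step 16: x=[4.0049] v=[-1.6338]
Step 17: x=[3.9213] v=[-1.6711]
Step 18: x=[3.8364] v=[-1.6982]
Step 19: x=[3.7507] v=[-1.7149]
Step 20: x=[3.6646] v=[-1.7211]
Step 21: x=[3.5788] v=[-1.7168]
Step 22: x=[3.4937] v=[-1.7020]
Step 23: x=[3.4099] v=[-1.6768]
Step 24: x=[3.3278] v=[-1.6413]
Step 25: x=[3.2480] v=[-1.5958]
Step 26: x=[3.1710] v=[-1.5406]
Step 27: x=[3.0972] v=[-1.4759]
Step 28: x=[3.0271] v=[-1.4022]
Step 29: x=[2.9611] v=[-1.3200]
Step 30: x=[2.8996] v=[-1.2297]
Step 31: x=[2.8430] v=[-1.1319]
Step 32: x=[2.7916] v=[-1.0272]
Step 33: x=[2.7458] v=[-0.9162]
Step 34: x=[2.7058] v=[-0.7996]
Step 35: x=[2.6719] v=[-0.6781]
Step 36: x=[2.6443] v=[-0.5524]
Step 37: x=[2.6231] v=[-0.4234]
Step 38: x=[2.6085] v=[-0.2918]
Step 39: x=[2.6006] v=[-0.1584]
Step 40: x=[2.5994] v=[-0.0240]
Step 41: x=[2.6049] v=[0.1105]
First v>=0 after going negative at step 41, time=2.0500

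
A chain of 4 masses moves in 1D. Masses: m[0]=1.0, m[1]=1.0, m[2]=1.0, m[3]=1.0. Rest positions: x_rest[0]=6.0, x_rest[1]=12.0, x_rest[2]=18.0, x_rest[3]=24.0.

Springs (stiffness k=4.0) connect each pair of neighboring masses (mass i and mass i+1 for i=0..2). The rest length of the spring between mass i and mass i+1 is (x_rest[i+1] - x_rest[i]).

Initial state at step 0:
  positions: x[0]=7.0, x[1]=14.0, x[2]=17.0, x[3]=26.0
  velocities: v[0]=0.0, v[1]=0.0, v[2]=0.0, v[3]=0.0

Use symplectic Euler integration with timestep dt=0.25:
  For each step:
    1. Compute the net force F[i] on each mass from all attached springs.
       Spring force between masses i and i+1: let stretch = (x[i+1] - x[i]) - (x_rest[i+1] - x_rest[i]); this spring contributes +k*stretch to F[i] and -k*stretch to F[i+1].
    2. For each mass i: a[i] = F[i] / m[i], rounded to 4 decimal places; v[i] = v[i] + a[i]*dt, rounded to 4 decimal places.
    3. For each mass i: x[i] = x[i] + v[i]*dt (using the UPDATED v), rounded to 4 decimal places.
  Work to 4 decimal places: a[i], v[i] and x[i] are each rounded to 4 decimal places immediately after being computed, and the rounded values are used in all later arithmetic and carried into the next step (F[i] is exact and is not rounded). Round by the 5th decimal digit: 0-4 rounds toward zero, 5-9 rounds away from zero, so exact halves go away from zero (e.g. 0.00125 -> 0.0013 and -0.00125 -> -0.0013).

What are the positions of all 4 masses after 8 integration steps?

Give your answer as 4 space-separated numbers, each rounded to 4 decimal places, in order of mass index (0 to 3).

Step 0: x=[7.0000 14.0000 17.0000 26.0000] v=[0.0000 0.0000 0.0000 0.0000]
Step 1: x=[7.2500 13.0000 18.5000 25.2500] v=[1.0000 -4.0000 6.0000 -3.0000]
Step 2: x=[7.4375 11.9375 20.3125 24.3125] v=[0.7500 -4.2500 7.2500 -3.7500]
Step 3: x=[7.2500 11.8438 21.0313 23.8750] v=[-0.7500 -0.3750 2.8750 -1.7500]
Step 4: x=[6.7110 12.8985 20.1641 24.2266] v=[-2.1562 4.2187 -3.4688 1.4063]
Step 5: x=[6.2188 14.2227 18.4961 25.0626] v=[-1.9687 5.2968 -6.6719 3.3438]
Step 6: x=[6.2276 14.6143 17.4014 25.7569] v=[0.0352 1.5663 -4.3788 2.7773]
Step 7: x=[6.8331 13.6060 17.6988 25.8624] v=[2.4219 -4.0333 1.1896 0.4218]
Step 8: x=[7.6318 11.9277 19.0139 25.4270] v=[3.1948 -6.7134 5.2604 -1.7418]

Answer: 7.6318 11.9277 19.0139 25.4270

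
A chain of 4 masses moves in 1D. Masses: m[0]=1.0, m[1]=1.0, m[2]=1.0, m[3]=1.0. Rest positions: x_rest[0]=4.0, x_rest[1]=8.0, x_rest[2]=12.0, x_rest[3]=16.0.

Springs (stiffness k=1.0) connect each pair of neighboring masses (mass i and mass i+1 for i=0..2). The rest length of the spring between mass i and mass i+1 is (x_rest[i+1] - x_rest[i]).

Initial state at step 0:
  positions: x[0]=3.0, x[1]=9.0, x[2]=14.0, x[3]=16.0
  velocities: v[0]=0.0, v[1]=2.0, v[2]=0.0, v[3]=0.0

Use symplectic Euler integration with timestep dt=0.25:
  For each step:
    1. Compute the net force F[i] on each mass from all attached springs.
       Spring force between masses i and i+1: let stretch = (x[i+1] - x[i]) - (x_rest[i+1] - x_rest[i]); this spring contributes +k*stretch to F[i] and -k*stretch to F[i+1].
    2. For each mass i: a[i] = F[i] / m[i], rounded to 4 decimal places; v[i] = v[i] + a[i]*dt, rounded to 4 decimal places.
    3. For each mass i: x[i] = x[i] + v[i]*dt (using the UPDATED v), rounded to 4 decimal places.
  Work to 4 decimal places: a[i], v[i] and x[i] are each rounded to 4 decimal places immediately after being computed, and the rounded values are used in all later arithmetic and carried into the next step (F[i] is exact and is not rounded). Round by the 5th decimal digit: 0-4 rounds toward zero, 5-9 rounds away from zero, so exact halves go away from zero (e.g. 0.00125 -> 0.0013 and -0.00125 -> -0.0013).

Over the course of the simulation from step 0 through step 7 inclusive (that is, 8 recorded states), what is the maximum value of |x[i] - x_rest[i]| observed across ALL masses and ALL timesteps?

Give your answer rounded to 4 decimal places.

Answer: 2.3550

Derivation:
Step 0: x=[3.0000 9.0000 14.0000 16.0000] v=[0.0000 2.0000 0.0000 0.0000]
Step 1: x=[3.1250 9.4375 13.8125 16.1250] v=[0.5000 1.7500 -0.7500 0.5000]
Step 2: x=[3.3945 9.7539 13.4961 16.3555] v=[1.0781 1.2656 -1.2656 0.9219]
Step 3: x=[3.8115 9.9067 13.1245 16.6573] v=[1.6680 0.6113 -1.4863 1.2071]
Step 4: x=[4.3595 9.8797 12.7726 16.9883] v=[2.1918 -0.1081 -1.4076 1.3239]
Step 5: x=[5.0025 9.6885 12.5034 17.3058] v=[2.5719 -0.7649 -1.0769 1.2700]
Step 6: x=[5.6884 9.3803 12.3584 17.5732] v=[2.7434 -1.2327 -0.5800 1.0694]
Step 7: x=[6.3550 9.0275 12.3532 17.7646] v=[2.6664 -1.4112 -0.0208 0.7657]
Max displacement = 2.3550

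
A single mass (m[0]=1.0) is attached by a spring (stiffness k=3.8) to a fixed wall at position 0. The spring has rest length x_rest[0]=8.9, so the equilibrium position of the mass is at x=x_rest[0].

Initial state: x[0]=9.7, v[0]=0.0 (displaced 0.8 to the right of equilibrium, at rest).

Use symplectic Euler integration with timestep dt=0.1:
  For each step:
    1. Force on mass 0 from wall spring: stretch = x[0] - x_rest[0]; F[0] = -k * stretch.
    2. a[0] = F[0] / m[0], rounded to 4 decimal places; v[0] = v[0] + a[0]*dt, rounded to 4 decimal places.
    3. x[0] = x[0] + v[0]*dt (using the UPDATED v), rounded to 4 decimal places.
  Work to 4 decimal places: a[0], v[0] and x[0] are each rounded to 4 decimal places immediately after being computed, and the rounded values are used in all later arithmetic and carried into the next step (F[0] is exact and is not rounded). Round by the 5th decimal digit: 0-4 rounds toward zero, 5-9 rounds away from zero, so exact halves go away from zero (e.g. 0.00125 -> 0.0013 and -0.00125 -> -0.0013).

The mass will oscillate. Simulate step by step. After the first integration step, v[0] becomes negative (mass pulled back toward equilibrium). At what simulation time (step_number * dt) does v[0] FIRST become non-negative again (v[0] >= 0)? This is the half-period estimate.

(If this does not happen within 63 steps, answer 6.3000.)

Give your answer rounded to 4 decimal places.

Answer: 1.7000

Derivation:
Step 0: x=[9.7000] v=[0.0000]
Step 1: x=[9.6696] v=[-0.3040]
Step 2: x=[9.6100] v=[-0.5965]
Step 3: x=[9.5234] v=[-0.8663]
Step 4: x=[9.4131] v=[-1.1032]
Step 5: x=[9.2833] v=[-1.2982]
Step 6: x=[9.1389] v=[-1.4439]
Step 7: x=[8.9854] v=[-1.5347]
Step 8: x=[8.8287] v=[-1.5672]
Step 9: x=[8.6747] v=[-1.5401]
Step 10: x=[8.5293] v=[-1.4545]
Step 11: x=[8.3979] v=[-1.3136]
Step 12: x=[8.2856] v=[-1.1228]
Step 13: x=[8.1967] v=[-0.8893]
Step 14: x=[8.1345] v=[-0.6221]
Step 15: x=[8.1014] v=[-0.3312]
Step 16: x=[8.0986] v=[-0.0277]
Step 17: x=[8.1263] v=[0.2768]
First v>=0 after going negative at step 17, time=1.7000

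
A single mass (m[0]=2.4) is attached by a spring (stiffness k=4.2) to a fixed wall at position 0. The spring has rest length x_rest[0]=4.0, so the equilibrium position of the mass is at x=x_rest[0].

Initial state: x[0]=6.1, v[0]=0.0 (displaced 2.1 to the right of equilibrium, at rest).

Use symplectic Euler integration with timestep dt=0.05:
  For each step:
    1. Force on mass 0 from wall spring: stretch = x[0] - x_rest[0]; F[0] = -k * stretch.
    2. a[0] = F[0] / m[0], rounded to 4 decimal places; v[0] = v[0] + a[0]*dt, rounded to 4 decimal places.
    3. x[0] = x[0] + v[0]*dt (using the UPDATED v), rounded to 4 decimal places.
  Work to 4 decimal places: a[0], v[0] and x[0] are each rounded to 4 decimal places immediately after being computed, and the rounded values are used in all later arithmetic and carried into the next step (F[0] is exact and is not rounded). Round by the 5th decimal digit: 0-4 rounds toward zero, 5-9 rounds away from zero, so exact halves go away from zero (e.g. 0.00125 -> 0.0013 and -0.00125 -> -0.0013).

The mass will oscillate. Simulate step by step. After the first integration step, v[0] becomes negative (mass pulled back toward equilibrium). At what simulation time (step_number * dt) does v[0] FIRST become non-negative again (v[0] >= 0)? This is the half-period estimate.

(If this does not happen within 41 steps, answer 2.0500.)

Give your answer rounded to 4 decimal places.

Answer: 2.0500

Derivation:
Step 0: x=[6.1000] v=[0.0000]
Step 1: x=[6.0908] v=[-0.1838]
Step 2: x=[6.0725] v=[-0.3667]
Step 3: x=[6.0451] v=[-0.5480]
Step 4: x=[6.0088] v=[-0.7269]
Step 5: x=[5.9637] v=[-0.9027]
Step 6: x=[5.9100] v=[-1.0745]
Step 7: x=[5.8479] v=[-1.2416]
Step 8: x=[5.7777] v=[-1.4033]
Step 9: x=[5.6998] v=[-1.5589]
Step 10: x=[5.6144] v=[-1.7076]
Step 11: x=[5.5220] v=[-1.8489]
Step 12: x=[5.4229] v=[-1.9821]
Step 13: x=[5.3176] v=[-2.1066]
Step 14: x=[5.2065] v=[-2.2219]
Step 15: x=[5.0901] v=[-2.3275]
Step 16: x=[4.9690] v=[-2.4229]
Step 17: x=[4.8436] v=[-2.5077]
Step 18: x=[4.7145] v=[-2.5815]
Step 19: x=[4.5823] v=[-2.6440]
Step 20: x=[4.4476] v=[-2.6950]
Step 21: x=[4.3109] v=[-2.7342]
Step 22: x=[4.1728] v=[-2.7614]
Step 23: x=[4.0340] v=[-2.7765]
Step 24: x=[3.8950] v=[-2.7795]
Step 25: x=[3.7565] v=[-2.7703]
Step 26: x=[3.6191] v=[-2.7490]
Step 27: x=[3.4833] v=[-2.7157]
Step 28: x=[3.3498] v=[-2.6705]
Step 29: x=[3.2191] v=[-2.6136]
Step 30: x=[3.0918] v=[-2.5453]
Step 31: x=[2.9685] v=[-2.4658]
Step 32: x=[2.8497] v=[-2.3755]
Step 33: x=[2.7360] v=[-2.2749]
Step 34: x=[2.6278] v=[-2.1643]
Step 35: x=[2.5256] v=[-2.0442]
Step 36: x=[2.4298] v=[-1.9152]
Step 37: x=[2.3409] v=[-1.7778]
Step 38: x=[2.2593] v=[-1.6326]
Step 39: x=[2.1853] v=[-1.4803]
Step 40: x=[2.1192] v=[-1.3215]
Step 41: x=[2.0614] v=[-1.1569]
v[0] did not become non-negative within 41 steps; using fallback time=2.0500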